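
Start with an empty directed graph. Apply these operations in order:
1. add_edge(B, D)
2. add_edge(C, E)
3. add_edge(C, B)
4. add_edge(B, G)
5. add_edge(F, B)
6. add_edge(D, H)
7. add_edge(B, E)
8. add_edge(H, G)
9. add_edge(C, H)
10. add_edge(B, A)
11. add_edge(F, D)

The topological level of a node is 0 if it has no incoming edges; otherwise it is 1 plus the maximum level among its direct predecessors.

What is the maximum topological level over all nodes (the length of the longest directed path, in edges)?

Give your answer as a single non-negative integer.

Op 1: add_edge(B, D). Edges now: 1
Op 2: add_edge(C, E). Edges now: 2
Op 3: add_edge(C, B). Edges now: 3
Op 4: add_edge(B, G). Edges now: 4
Op 5: add_edge(F, B). Edges now: 5
Op 6: add_edge(D, H). Edges now: 6
Op 7: add_edge(B, E). Edges now: 7
Op 8: add_edge(H, G). Edges now: 8
Op 9: add_edge(C, H). Edges now: 9
Op 10: add_edge(B, A). Edges now: 10
Op 11: add_edge(F, D). Edges now: 11
Compute levels (Kahn BFS):
  sources (in-degree 0): C, F
  process C: level=0
    C->B: in-degree(B)=1, level(B)>=1
    C->E: in-degree(E)=1, level(E)>=1
    C->H: in-degree(H)=1, level(H)>=1
  process F: level=0
    F->B: in-degree(B)=0, level(B)=1, enqueue
    F->D: in-degree(D)=1, level(D)>=1
  process B: level=1
    B->A: in-degree(A)=0, level(A)=2, enqueue
    B->D: in-degree(D)=0, level(D)=2, enqueue
    B->E: in-degree(E)=0, level(E)=2, enqueue
    B->G: in-degree(G)=1, level(G)>=2
  process A: level=2
  process D: level=2
    D->H: in-degree(H)=0, level(H)=3, enqueue
  process E: level=2
  process H: level=3
    H->G: in-degree(G)=0, level(G)=4, enqueue
  process G: level=4
All levels: A:2, B:1, C:0, D:2, E:2, F:0, G:4, H:3
max level = 4

Answer: 4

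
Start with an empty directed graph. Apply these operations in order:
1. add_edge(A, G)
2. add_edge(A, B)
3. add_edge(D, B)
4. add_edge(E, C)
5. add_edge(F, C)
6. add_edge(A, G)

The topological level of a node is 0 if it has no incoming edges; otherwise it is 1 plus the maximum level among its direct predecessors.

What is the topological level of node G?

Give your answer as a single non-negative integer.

Answer: 1

Derivation:
Op 1: add_edge(A, G). Edges now: 1
Op 2: add_edge(A, B). Edges now: 2
Op 3: add_edge(D, B). Edges now: 3
Op 4: add_edge(E, C). Edges now: 4
Op 5: add_edge(F, C). Edges now: 5
Op 6: add_edge(A, G) (duplicate, no change). Edges now: 5
Compute levels (Kahn BFS):
  sources (in-degree 0): A, D, E, F
  process A: level=0
    A->B: in-degree(B)=1, level(B)>=1
    A->G: in-degree(G)=0, level(G)=1, enqueue
  process D: level=0
    D->B: in-degree(B)=0, level(B)=1, enqueue
  process E: level=0
    E->C: in-degree(C)=1, level(C)>=1
  process F: level=0
    F->C: in-degree(C)=0, level(C)=1, enqueue
  process G: level=1
  process B: level=1
  process C: level=1
All levels: A:0, B:1, C:1, D:0, E:0, F:0, G:1
level(G) = 1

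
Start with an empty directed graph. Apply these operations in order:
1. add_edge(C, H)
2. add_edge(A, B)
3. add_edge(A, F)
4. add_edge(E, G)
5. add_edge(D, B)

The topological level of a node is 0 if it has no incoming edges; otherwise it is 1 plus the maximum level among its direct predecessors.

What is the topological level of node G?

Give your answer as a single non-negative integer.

Op 1: add_edge(C, H). Edges now: 1
Op 2: add_edge(A, B). Edges now: 2
Op 3: add_edge(A, F). Edges now: 3
Op 4: add_edge(E, G). Edges now: 4
Op 5: add_edge(D, B). Edges now: 5
Compute levels (Kahn BFS):
  sources (in-degree 0): A, C, D, E
  process A: level=0
    A->B: in-degree(B)=1, level(B)>=1
    A->F: in-degree(F)=0, level(F)=1, enqueue
  process C: level=0
    C->H: in-degree(H)=0, level(H)=1, enqueue
  process D: level=0
    D->B: in-degree(B)=0, level(B)=1, enqueue
  process E: level=0
    E->G: in-degree(G)=0, level(G)=1, enqueue
  process F: level=1
  process H: level=1
  process B: level=1
  process G: level=1
All levels: A:0, B:1, C:0, D:0, E:0, F:1, G:1, H:1
level(G) = 1

Answer: 1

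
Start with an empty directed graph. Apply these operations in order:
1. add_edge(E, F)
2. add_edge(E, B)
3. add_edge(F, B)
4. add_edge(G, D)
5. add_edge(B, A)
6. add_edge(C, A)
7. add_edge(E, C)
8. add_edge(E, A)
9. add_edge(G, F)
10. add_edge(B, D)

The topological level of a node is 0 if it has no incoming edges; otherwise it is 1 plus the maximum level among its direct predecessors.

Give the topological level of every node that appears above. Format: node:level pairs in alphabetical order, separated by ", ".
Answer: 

Op 1: add_edge(E, F). Edges now: 1
Op 2: add_edge(E, B). Edges now: 2
Op 3: add_edge(F, B). Edges now: 3
Op 4: add_edge(G, D). Edges now: 4
Op 5: add_edge(B, A). Edges now: 5
Op 6: add_edge(C, A). Edges now: 6
Op 7: add_edge(E, C). Edges now: 7
Op 8: add_edge(E, A). Edges now: 8
Op 9: add_edge(G, F). Edges now: 9
Op 10: add_edge(B, D). Edges now: 10
Compute levels (Kahn BFS):
  sources (in-degree 0): E, G
  process E: level=0
    E->A: in-degree(A)=2, level(A)>=1
    E->B: in-degree(B)=1, level(B)>=1
    E->C: in-degree(C)=0, level(C)=1, enqueue
    E->F: in-degree(F)=1, level(F)>=1
  process G: level=0
    G->D: in-degree(D)=1, level(D)>=1
    G->F: in-degree(F)=0, level(F)=1, enqueue
  process C: level=1
    C->A: in-degree(A)=1, level(A)>=2
  process F: level=1
    F->B: in-degree(B)=0, level(B)=2, enqueue
  process B: level=2
    B->A: in-degree(A)=0, level(A)=3, enqueue
    B->D: in-degree(D)=0, level(D)=3, enqueue
  process A: level=3
  process D: level=3
All levels: A:3, B:2, C:1, D:3, E:0, F:1, G:0

Answer: A:3, B:2, C:1, D:3, E:0, F:1, G:0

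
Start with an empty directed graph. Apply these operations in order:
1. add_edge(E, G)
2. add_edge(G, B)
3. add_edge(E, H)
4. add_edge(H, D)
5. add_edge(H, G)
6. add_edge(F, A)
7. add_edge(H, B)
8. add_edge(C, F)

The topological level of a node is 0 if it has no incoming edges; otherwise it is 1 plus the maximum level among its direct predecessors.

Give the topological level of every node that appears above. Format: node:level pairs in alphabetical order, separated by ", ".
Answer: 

Op 1: add_edge(E, G). Edges now: 1
Op 2: add_edge(G, B). Edges now: 2
Op 3: add_edge(E, H). Edges now: 3
Op 4: add_edge(H, D). Edges now: 4
Op 5: add_edge(H, G). Edges now: 5
Op 6: add_edge(F, A). Edges now: 6
Op 7: add_edge(H, B). Edges now: 7
Op 8: add_edge(C, F). Edges now: 8
Compute levels (Kahn BFS):
  sources (in-degree 0): C, E
  process C: level=0
    C->F: in-degree(F)=0, level(F)=1, enqueue
  process E: level=0
    E->G: in-degree(G)=1, level(G)>=1
    E->H: in-degree(H)=0, level(H)=1, enqueue
  process F: level=1
    F->A: in-degree(A)=0, level(A)=2, enqueue
  process H: level=1
    H->B: in-degree(B)=1, level(B)>=2
    H->D: in-degree(D)=0, level(D)=2, enqueue
    H->G: in-degree(G)=0, level(G)=2, enqueue
  process A: level=2
  process D: level=2
  process G: level=2
    G->B: in-degree(B)=0, level(B)=3, enqueue
  process B: level=3
All levels: A:2, B:3, C:0, D:2, E:0, F:1, G:2, H:1

Answer: A:2, B:3, C:0, D:2, E:0, F:1, G:2, H:1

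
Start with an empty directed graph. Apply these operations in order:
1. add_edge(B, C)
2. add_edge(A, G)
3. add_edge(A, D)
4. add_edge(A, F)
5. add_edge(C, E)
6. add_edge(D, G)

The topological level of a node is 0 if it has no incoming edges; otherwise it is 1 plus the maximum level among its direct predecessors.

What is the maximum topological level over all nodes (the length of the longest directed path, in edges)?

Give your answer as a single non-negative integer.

Op 1: add_edge(B, C). Edges now: 1
Op 2: add_edge(A, G). Edges now: 2
Op 3: add_edge(A, D). Edges now: 3
Op 4: add_edge(A, F). Edges now: 4
Op 5: add_edge(C, E). Edges now: 5
Op 6: add_edge(D, G). Edges now: 6
Compute levels (Kahn BFS):
  sources (in-degree 0): A, B
  process A: level=0
    A->D: in-degree(D)=0, level(D)=1, enqueue
    A->F: in-degree(F)=0, level(F)=1, enqueue
    A->G: in-degree(G)=1, level(G)>=1
  process B: level=0
    B->C: in-degree(C)=0, level(C)=1, enqueue
  process D: level=1
    D->G: in-degree(G)=0, level(G)=2, enqueue
  process F: level=1
  process C: level=1
    C->E: in-degree(E)=0, level(E)=2, enqueue
  process G: level=2
  process E: level=2
All levels: A:0, B:0, C:1, D:1, E:2, F:1, G:2
max level = 2

Answer: 2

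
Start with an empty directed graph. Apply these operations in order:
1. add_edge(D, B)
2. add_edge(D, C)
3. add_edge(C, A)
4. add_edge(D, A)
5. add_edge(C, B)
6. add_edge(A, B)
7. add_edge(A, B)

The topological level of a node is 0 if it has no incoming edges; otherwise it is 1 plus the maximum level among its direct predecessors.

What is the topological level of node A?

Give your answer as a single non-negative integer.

Answer: 2

Derivation:
Op 1: add_edge(D, B). Edges now: 1
Op 2: add_edge(D, C). Edges now: 2
Op 3: add_edge(C, A). Edges now: 3
Op 4: add_edge(D, A). Edges now: 4
Op 5: add_edge(C, B). Edges now: 5
Op 6: add_edge(A, B). Edges now: 6
Op 7: add_edge(A, B) (duplicate, no change). Edges now: 6
Compute levels (Kahn BFS):
  sources (in-degree 0): D
  process D: level=0
    D->A: in-degree(A)=1, level(A)>=1
    D->B: in-degree(B)=2, level(B)>=1
    D->C: in-degree(C)=0, level(C)=1, enqueue
  process C: level=1
    C->A: in-degree(A)=0, level(A)=2, enqueue
    C->B: in-degree(B)=1, level(B)>=2
  process A: level=2
    A->B: in-degree(B)=0, level(B)=3, enqueue
  process B: level=3
All levels: A:2, B:3, C:1, D:0
level(A) = 2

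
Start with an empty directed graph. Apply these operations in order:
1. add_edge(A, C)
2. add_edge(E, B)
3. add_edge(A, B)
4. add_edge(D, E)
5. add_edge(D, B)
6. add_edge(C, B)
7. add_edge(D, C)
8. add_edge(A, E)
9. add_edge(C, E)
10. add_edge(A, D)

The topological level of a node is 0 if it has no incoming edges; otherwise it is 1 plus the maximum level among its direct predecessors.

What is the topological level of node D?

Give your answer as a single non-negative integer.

Answer: 1

Derivation:
Op 1: add_edge(A, C). Edges now: 1
Op 2: add_edge(E, B). Edges now: 2
Op 3: add_edge(A, B). Edges now: 3
Op 4: add_edge(D, E). Edges now: 4
Op 5: add_edge(D, B). Edges now: 5
Op 6: add_edge(C, B). Edges now: 6
Op 7: add_edge(D, C). Edges now: 7
Op 8: add_edge(A, E). Edges now: 8
Op 9: add_edge(C, E). Edges now: 9
Op 10: add_edge(A, D). Edges now: 10
Compute levels (Kahn BFS):
  sources (in-degree 0): A
  process A: level=0
    A->B: in-degree(B)=3, level(B)>=1
    A->C: in-degree(C)=1, level(C)>=1
    A->D: in-degree(D)=0, level(D)=1, enqueue
    A->E: in-degree(E)=2, level(E)>=1
  process D: level=1
    D->B: in-degree(B)=2, level(B)>=2
    D->C: in-degree(C)=0, level(C)=2, enqueue
    D->E: in-degree(E)=1, level(E)>=2
  process C: level=2
    C->B: in-degree(B)=1, level(B)>=3
    C->E: in-degree(E)=0, level(E)=3, enqueue
  process E: level=3
    E->B: in-degree(B)=0, level(B)=4, enqueue
  process B: level=4
All levels: A:0, B:4, C:2, D:1, E:3
level(D) = 1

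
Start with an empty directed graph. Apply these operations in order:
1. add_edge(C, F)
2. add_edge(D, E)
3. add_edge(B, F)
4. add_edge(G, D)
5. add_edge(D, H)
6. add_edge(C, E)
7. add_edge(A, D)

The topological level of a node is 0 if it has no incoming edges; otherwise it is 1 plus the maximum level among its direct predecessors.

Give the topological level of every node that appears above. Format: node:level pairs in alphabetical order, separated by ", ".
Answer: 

Op 1: add_edge(C, F). Edges now: 1
Op 2: add_edge(D, E). Edges now: 2
Op 3: add_edge(B, F). Edges now: 3
Op 4: add_edge(G, D). Edges now: 4
Op 5: add_edge(D, H). Edges now: 5
Op 6: add_edge(C, E). Edges now: 6
Op 7: add_edge(A, D). Edges now: 7
Compute levels (Kahn BFS):
  sources (in-degree 0): A, B, C, G
  process A: level=0
    A->D: in-degree(D)=1, level(D)>=1
  process B: level=0
    B->F: in-degree(F)=1, level(F)>=1
  process C: level=0
    C->E: in-degree(E)=1, level(E)>=1
    C->F: in-degree(F)=0, level(F)=1, enqueue
  process G: level=0
    G->D: in-degree(D)=0, level(D)=1, enqueue
  process F: level=1
  process D: level=1
    D->E: in-degree(E)=0, level(E)=2, enqueue
    D->H: in-degree(H)=0, level(H)=2, enqueue
  process E: level=2
  process H: level=2
All levels: A:0, B:0, C:0, D:1, E:2, F:1, G:0, H:2

Answer: A:0, B:0, C:0, D:1, E:2, F:1, G:0, H:2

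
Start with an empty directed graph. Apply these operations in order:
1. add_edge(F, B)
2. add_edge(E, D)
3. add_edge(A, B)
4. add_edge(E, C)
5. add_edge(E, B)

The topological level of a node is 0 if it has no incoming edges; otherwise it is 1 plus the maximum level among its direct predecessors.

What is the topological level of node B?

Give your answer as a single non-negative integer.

Answer: 1

Derivation:
Op 1: add_edge(F, B). Edges now: 1
Op 2: add_edge(E, D). Edges now: 2
Op 3: add_edge(A, B). Edges now: 3
Op 4: add_edge(E, C). Edges now: 4
Op 5: add_edge(E, B). Edges now: 5
Compute levels (Kahn BFS):
  sources (in-degree 0): A, E, F
  process A: level=0
    A->B: in-degree(B)=2, level(B)>=1
  process E: level=0
    E->B: in-degree(B)=1, level(B)>=1
    E->C: in-degree(C)=0, level(C)=1, enqueue
    E->D: in-degree(D)=0, level(D)=1, enqueue
  process F: level=0
    F->B: in-degree(B)=0, level(B)=1, enqueue
  process C: level=1
  process D: level=1
  process B: level=1
All levels: A:0, B:1, C:1, D:1, E:0, F:0
level(B) = 1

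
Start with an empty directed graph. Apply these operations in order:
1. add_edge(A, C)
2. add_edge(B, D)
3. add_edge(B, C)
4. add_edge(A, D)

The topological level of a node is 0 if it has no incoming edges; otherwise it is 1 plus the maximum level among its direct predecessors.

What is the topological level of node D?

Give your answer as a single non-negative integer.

Op 1: add_edge(A, C). Edges now: 1
Op 2: add_edge(B, D). Edges now: 2
Op 3: add_edge(B, C). Edges now: 3
Op 4: add_edge(A, D). Edges now: 4
Compute levels (Kahn BFS):
  sources (in-degree 0): A, B
  process A: level=0
    A->C: in-degree(C)=1, level(C)>=1
    A->D: in-degree(D)=1, level(D)>=1
  process B: level=0
    B->C: in-degree(C)=0, level(C)=1, enqueue
    B->D: in-degree(D)=0, level(D)=1, enqueue
  process C: level=1
  process D: level=1
All levels: A:0, B:0, C:1, D:1
level(D) = 1

Answer: 1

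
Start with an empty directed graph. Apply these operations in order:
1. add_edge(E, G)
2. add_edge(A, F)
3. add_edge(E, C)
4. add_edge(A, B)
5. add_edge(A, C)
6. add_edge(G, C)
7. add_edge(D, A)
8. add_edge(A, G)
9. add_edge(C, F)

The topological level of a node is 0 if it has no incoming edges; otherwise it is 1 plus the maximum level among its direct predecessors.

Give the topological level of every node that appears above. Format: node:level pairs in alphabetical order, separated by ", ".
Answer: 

Answer: A:1, B:2, C:3, D:0, E:0, F:4, G:2

Derivation:
Op 1: add_edge(E, G). Edges now: 1
Op 2: add_edge(A, F). Edges now: 2
Op 3: add_edge(E, C). Edges now: 3
Op 4: add_edge(A, B). Edges now: 4
Op 5: add_edge(A, C). Edges now: 5
Op 6: add_edge(G, C). Edges now: 6
Op 7: add_edge(D, A). Edges now: 7
Op 8: add_edge(A, G). Edges now: 8
Op 9: add_edge(C, F). Edges now: 9
Compute levels (Kahn BFS):
  sources (in-degree 0): D, E
  process D: level=0
    D->A: in-degree(A)=0, level(A)=1, enqueue
  process E: level=0
    E->C: in-degree(C)=2, level(C)>=1
    E->G: in-degree(G)=1, level(G)>=1
  process A: level=1
    A->B: in-degree(B)=0, level(B)=2, enqueue
    A->C: in-degree(C)=1, level(C)>=2
    A->F: in-degree(F)=1, level(F)>=2
    A->G: in-degree(G)=0, level(G)=2, enqueue
  process B: level=2
  process G: level=2
    G->C: in-degree(C)=0, level(C)=3, enqueue
  process C: level=3
    C->F: in-degree(F)=0, level(F)=4, enqueue
  process F: level=4
All levels: A:1, B:2, C:3, D:0, E:0, F:4, G:2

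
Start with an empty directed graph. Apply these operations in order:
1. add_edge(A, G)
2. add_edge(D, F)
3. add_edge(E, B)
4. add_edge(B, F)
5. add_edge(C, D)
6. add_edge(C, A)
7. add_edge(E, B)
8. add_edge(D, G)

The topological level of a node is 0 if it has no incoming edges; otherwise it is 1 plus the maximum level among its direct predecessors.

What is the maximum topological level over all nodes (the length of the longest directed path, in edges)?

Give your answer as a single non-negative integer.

Op 1: add_edge(A, G). Edges now: 1
Op 2: add_edge(D, F). Edges now: 2
Op 3: add_edge(E, B). Edges now: 3
Op 4: add_edge(B, F). Edges now: 4
Op 5: add_edge(C, D). Edges now: 5
Op 6: add_edge(C, A). Edges now: 6
Op 7: add_edge(E, B) (duplicate, no change). Edges now: 6
Op 8: add_edge(D, G). Edges now: 7
Compute levels (Kahn BFS):
  sources (in-degree 0): C, E
  process C: level=0
    C->A: in-degree(A)=0, level(A)=1, enqueue
    C->D: in-degree(D)=0, level(D)=1, enqueue
  process E: level=0
    E->B: in-degree(B)=0, level(B)=1, enqueue
  process A: level=1
    A->G: in-degree(G)=1, level(G)>=2
  process D: level=1
    D->F: in-degree(F)=1, level(F)>=2
    D->G: in-degree(G)=0, level(G)=2, enqueue
  process B: level=1
    B->F: in-degree(F)=0, level(F)=2, enqueue
  process G: level=2
  process F: level=2
All levels: A:1, B:1, C:0, D:1, E:0, F:2, G:2
max level = 2

Answer: 2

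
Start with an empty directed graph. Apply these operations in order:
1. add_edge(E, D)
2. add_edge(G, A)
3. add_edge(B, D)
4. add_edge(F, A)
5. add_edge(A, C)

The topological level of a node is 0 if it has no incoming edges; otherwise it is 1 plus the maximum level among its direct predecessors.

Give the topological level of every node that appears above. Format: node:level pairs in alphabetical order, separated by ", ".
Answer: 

Op 1: add_edge(E, D). Edges now: 1
Op 2: add_edge(G, A). Edges now: 2
Op 3: add_edge(B, D). Edges now: 3
Op 4: add_edge(F, A). Edges now: 4
Op 5: add_edge(A, C). Edges now: 5
Compute levels (Kahn BFS):
  sources (in-degree 0): B, E, F, G
  process B: level=0
    B->D: in-degree(D)=1, level(D)>=1
  process E: level=0
    E->D: in-degree(D)=0, level(D)=1, enqueue
  process F: level=0
    F->A: in-degree(A)=1, level(A)>=1
  process G: level=0
    G->A: in-degree(A)=0, level(A)=1, enqueue
  process D: level=1
  process A: level=1
    A->C: in-degree(C)=0, level(C)=2, enqueue
  process C: level=2
All levels: A:1, B:0, C:2, D:1, E:0, F:0, G:0

Answer: A:1, B:0, C:2, D:1, E:0, F:0, G:0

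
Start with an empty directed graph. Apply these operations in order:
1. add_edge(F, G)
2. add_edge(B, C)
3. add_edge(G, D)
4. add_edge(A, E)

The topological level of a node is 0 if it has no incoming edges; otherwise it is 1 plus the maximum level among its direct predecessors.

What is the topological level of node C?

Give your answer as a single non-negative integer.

Op 1: add_edge(F, G). Edges now: 1
Op 2: add_edge(B, C). Edges now: 2
Op 3: add_edge(G, D). Edges now: 3
Op 4: add_edge(A, E). Edges now: 4
Compute levels (Kahn BFS):
  sources (in-degree 0): A, B, F
  process A: level=0
    A->E: in-degree(E)=0, level(E)=1, enqueue
  process B: level=0
    B->C: in-degree(C)=0, level(C)=1, enqueue
  process F: level=0
    F->G: in-degree(G)=0, level(G)=1, enqueue
  process E: level=1
  process C: level=1
  process G: level=1
    G->D: in-degree(D)=0, level(D)=2, enqueue
  process D: level=2
All levels: A:0, B:0, C:1, D:2, E:1, F:0, G:1
level(C) = 1

Answer: 1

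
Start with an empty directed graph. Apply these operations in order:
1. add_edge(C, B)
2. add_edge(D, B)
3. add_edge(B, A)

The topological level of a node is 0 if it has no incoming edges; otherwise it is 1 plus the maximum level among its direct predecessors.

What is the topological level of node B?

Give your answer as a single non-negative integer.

Answer: 1

Derivation:
Op 1: add_edge(C, B). Edges now: 1
Op 2: add_edge(D, B). Edges now: 2
Op 3: add_edge(B, A). Edges now: 3
Compute levels (Kahn BFS):
  sources (in-degree 0): C, D
  process C: level=0
    C->B: in-degree(B)=1, level(B)>=1
  process D: level=0
    D->B: in-degree(B)=0, level(B)=1, enqueue
  process B: level=1
    B->A: in-degree(A)=0, level(A)=2, enqueue
  process A: level=2
All levels: A:2, B:1, C:0, D:0
level(B) = 1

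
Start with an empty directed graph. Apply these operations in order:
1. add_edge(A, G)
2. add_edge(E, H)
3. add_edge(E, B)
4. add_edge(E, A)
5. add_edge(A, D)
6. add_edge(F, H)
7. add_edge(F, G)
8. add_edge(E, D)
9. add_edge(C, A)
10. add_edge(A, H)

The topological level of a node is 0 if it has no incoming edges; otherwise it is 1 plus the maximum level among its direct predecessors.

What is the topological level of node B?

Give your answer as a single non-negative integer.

Answer: 1

Derivation:
Op 1: add_edge(A, G). Edges now: 1
Op 2: add_edge(E, H). Edges now: 2
Op 3: add_edge(E, B). Edges now: 3
Op 4: add_edge(E, A). Edges now: 4
Op 5: add_edge(A, D). Edges now: 5
Op 6: add_edge(F, H). Edges now: 6
Op 7: add_edge(F, G). Edges now: 7
Op 8: add_edge(E, D). Edges now: 8
Op 9: add_edge(C, A). Edges now: 9
Op 10: add_edge(A, H). Edges now: 10
Compute levels (Kahn BFS):
  sources (in-degree 0): C, E, F
  process C: level=0
    C->A: in-degree(A)=1, level(A)>=1
  process E: level=0
    E->A: in-degree(A)=0, level(A)=1, enqueue
    E->B: in-degree(B)=0, level(B)=1, enqueue
    E->D: in-degree(D)=1, level(D)>=1
    E->H: in-degree(H)=2, level(H)>=1
  process F: level=0
    F->G: in-degree(G)=1, level(G)>=1
    F->H: in-degree(H)=1, level(H)>=1
  process A: level=1
    A->D: in-degree(D)=0, level(D)=2, enqueue
    A->G: in-degree(G)=0, level(G)=2, enqueue
    A->H: in-degree(H)=0, level(H)=2, enqueue
  process B: level=1
  process D: level=2
  process G: level=2
  process H: level=2
All levels: A:1, B:1, C:0, D:2, E:0, F:0, G:2, H:2
level(B) = 1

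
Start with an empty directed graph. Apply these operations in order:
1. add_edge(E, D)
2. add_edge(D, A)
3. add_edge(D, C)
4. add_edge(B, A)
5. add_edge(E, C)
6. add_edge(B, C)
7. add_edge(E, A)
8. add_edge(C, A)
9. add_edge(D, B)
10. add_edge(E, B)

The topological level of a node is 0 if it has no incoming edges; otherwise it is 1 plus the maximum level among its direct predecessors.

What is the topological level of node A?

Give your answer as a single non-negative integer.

Answer: 4

Derivation:
Op 1: add_edge(E, D). Edges now: 1
Op 2: add_edge(D, A). Edges now: 2
Op 3: add_edge(D, C). Edges now: 3
Op 4: add_edge(B, A). Edges now: 4
Op 5: add_edge(E, C). Edges now: 5
Op 6: add_edge(B, C). Edges now: 6
Op 7: add_edge(E, A). Edges now: 7
Op 8: add_edge(C, A). Edges now: 8
Op 9: add_edge(D, B). Edges now: 9
Op 10: add_edge(E, B). Edges now: 10
Compute levels (Kahn BFS):
  sources (in-degree 0): E
  process E: level=0
    E->A: in-degree(A)=3, level(A)>=1
    E->B: in-degree(B)=1, level(B)>=1
    E->C: in-degree(C)=2, level(C)>=1
    E->D: in-degree(D)=0, level(D)=1, enqueue
  process D: level=1
    D->A: in-degree(A)=2, level(A)>=2
    D->B: in-degree(B)=0, level(B)=2, enqueue
    D->C: in-degree(C)=1, level(C)>=2
  process B: level=2
    B->A: in-degree(A)=1, level(A)>=3
    B->C: in-degree(C)=0, level(C)=3, enqueue
  process C: level=3
    C->A: in-degree(A)=0, level(A)=4, enqueue
  process A: level=4
All levels: A:4, B:2, C:3, D:1, E:0
level(A) = 4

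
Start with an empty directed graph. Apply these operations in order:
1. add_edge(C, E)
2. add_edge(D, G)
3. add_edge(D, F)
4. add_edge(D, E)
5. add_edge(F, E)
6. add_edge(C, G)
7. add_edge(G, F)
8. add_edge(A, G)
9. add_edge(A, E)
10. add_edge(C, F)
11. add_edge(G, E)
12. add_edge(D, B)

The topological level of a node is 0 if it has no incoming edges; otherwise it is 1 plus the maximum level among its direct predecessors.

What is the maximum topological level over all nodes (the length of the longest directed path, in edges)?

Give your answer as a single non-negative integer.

Op 1: add_edge(C, E). Edges now: 1
Op 2: add_edge(D, G). Edges now: 2
Op 3: add_edge(D, F). Edges now: 3
Op 4: add_edge(D, E). Edges now: 4
Op 5: add_edge(F, E). Edges now: 5
Op 6: add_edge(C, G). Edges now: 6
Op 7: add_edge(G, F). Edges now: 7
Op 8: add_edge(A, G). Edges now: 8
Op 9: add_edge(A, E). Edges now: 9
Op 10: add_edge(C, F). Edges now: 10
Op 11: add_edge(G, E). Edges now: 11
Op 12: add_edge(D, B). Edges now: 12
Compute levels (Kahn BFS):
  sources (in-degree 0): A, C, D
  process A: level=0
    A->E: in-degree(E)=4, level(E)>=1
    A->G: in-degree(G)=2, level(G)>=1
  process C: level=0
    C->E: in-degree(E)=3, level(E)>=1
    C->F: in-degree(F)=2, level(F)>=1
    C->G: in-degree(G)=1, level(G)>=1
  process D: level=0
    D->B: in-degree(B)=0, level(B)=1, enqueue
    D->E: in-degree(E)=2, level(E)>=1
    D->F: in-degree(F)=1, level(F)>=1
    D->G: in-degree(G)=0, level(G)=1, enqueue
  process B: level=1
  process G: level=1
    G->E: in-degree(E)=1, level(E)>=2
    G->F: in-degree(F)=0, level(F)=2, enqueue
  process F: level=2
    F->E: in-degree(E)=0, level(E)=3, enqueue
  process E: level=3
All levels: A:0, B:1, C:0, D:0, E:3, F:2, G:1
max level = 3

Answer: 3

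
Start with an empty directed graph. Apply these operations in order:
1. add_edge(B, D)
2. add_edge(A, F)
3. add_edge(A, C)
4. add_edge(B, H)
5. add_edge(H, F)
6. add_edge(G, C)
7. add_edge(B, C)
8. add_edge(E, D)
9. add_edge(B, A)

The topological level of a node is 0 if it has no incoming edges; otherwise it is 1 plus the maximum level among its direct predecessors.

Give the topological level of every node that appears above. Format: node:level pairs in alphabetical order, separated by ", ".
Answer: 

Answer: A:1, B:0, C:2, D:1, E:0, F:2, G:0, H:1

Derivation:
Op 1: add_edge(B, D). Edges now: 1
Op 2: add_edge(A, F). Edges now: 2
Op 3: add_edge(A, C). Edges now: 3
Op 4: add_edge(B, H). Edges now: 4
Op 5: add_edge(H, F). Edges now: 5
Op 6: add_edge(G, C). Edges now: 6
Op 7: add_edge(B, C). Edges now: 7
Op 8: add_edge(E, D). Edges now: 8
Op 9: add_edge(B, A). Edges now: 9
Compute levels (Kahn BFS):
  sources (in-degree 0): B, E, G
  process B: level=0
    B->A: in-degree(A)=0, level(A)=1, enqueue
    B->C: in-degree(C)=2, level(C)>=1
    B->D: in-degree(D)=1, level(D)>=1
    B->H: in-degree(H)=0, level(H)=1, enqueue
  process E: level=0
    E->D: in-degree(D)=0, level(D)=1, enqueue
  process G: level=0
    G->C: in-degree(C)=1, level(C)>=1
  process A: level=1
    A->C: in-degree(C)=0, level(C)=2, enqueue
    A->F: in-degree(F)=1, level(F)>=2
  process H: level=1
    H->F: in-degree(F)=0, level(F)=2, enqueue
  process D: level=1
  process C: level=2
  process F: level=2
All levels: A:1, B:0, C:2, D:1, E:0, F:2, G:0, H:1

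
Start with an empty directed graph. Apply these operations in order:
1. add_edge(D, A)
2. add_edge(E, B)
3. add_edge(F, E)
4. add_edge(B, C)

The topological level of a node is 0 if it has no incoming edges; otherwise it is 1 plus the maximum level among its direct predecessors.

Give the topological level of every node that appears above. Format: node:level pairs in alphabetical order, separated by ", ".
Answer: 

Answer: A:1, B:2, C:3, D:0, E:1, F:0

Derivation:
Op 1: add_edge(D, A). Edges now: 1
Op 2: add_edge(E, B). Edges now: 2
Op 3: add_edge(F, E). Edges now: 3
Op 4: add_edge(B, C). Edges now: 4
Compute levels (Kahn BFS):
  sources (in-degree 0): D, F
  process D: level=0
    D->A: in-degree(A)=0, level(A)=1, enqueue
  process F: level=0
    F->E: in-degree(E)=0, level(E)=1, enqueue
  process A: level=1
  process E: level=1
    E->B: in-degree(B)=0, level(B)=2, enqueue
  process B: level=2
    B->C: in-degree(C)=0, level(C)=3, enqueue
  process C: level=3
All levels: A:1, B:2, C:3, D:0, E:1, F:0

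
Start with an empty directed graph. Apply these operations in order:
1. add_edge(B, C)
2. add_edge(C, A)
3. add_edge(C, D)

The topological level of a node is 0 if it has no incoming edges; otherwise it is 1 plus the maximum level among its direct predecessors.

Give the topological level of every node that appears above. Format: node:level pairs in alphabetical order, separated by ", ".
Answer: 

Answer: A:2, B:0, C:1, D:2

Derivation:
Op 1: add_edge(B, C). Edges now: 1
Op 2: add_edge(C, A). Edges now: 2
Op 3: add_edge(C, D). Edges now: 3
Compute levels (Kahn BFS):
  sources (in-degree 0): B
  process B: level=0
    B->C: in-degree(C)=0, level(C)=1, enqueue
  process C: level=1
    C->A: in-degree(A)=0, level(A)=2, enqueue
    C->D: in-degree(D)=0, level(D)=2, enqueue
  process A: level=2
  process D: level=2
All levels: A:2, B:0, C:1, D:2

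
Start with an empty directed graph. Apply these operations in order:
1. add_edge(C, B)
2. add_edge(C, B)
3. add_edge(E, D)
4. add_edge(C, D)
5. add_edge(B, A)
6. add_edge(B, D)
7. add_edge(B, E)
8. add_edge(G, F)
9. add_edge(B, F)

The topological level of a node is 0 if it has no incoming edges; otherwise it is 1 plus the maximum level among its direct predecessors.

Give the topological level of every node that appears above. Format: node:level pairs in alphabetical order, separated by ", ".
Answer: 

Op 1: add_edge(C, B). Edges now: 1
Op 2: add_edge(C, B) (duplicate, no change). Edges now: 1
Op 3: add_edge(E, D). Edges now: 2
Op 4: add_edge(C, D). Edges now: 3
Op 5: add_edge(B, A). Edges now: 4
Op 6: add_edge(B, D). Edges now: 5
Op 7: add_edge(B, E). Edges now: 6
Op 8: add_edge(G, F). Edges now: 7
Op 9: add_edge(B, F). Edges now: 8
Compute levels (Kahn BFS):
  sources (in-degree 0): C, G
  process C: level=0
    C->B: in-degree(B)=0, level(B)=1, enqueue
    C->D: in-degree(D)=2, level(D)>=1
  process G: level=0
    G->F: in-degree(F)=1, level(F)>=1
  process B: level=1
    B->A: in-degree(A)=0, level(A)=2, enqueue
    B->D: in-degree(D)=1, level(D)>=2
    B->E: in-degree(E)=0, level(E)=2, enqueue
    B->F: in-degree(F)=0, level(F)=2, enqueue
  process A: level=2
  process E: level=2
    E->D: in-degree(D)=0, level(D)=3, enqueue
  process F: level=2
  process D: level=3
All levels: A:2, B:1, C:0, D:3, E:2, F:2, G:0

Answer: A:2, B:1, C:0, D:3, E:2, F:2, G:0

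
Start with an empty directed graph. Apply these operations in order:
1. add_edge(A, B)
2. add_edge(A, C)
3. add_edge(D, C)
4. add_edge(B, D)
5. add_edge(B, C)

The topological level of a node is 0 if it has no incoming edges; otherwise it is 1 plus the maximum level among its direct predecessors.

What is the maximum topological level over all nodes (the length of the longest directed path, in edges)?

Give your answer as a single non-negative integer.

Op 1: add_edge(A, B). Edges now: 1
Op 2: add_edge(A, C). Edges now: 2
Op 3: add_edge(D, C). Edges now: 3
Op 4: add_edge(B, D). Edges now: 4
Op 5: add_edge(B, C). Edges now: 5
Compute levels (Kahn BFS):
  sources (in-degree 0): A
  process A: level=0
    A->B: in-degree(B)=0, level(B)=1, enqueue
    A->C: in-degree(C)=2, level(C)>=1
  process B: level=1
    B->C: in-degree(C)=1, level(C)>=2
    B->D: in-degree(D)=0, level(D)=2, enqueue
  process D: level=2
    D->C: in-degree(C)=0, level(C)=3, enqueue
  process C: level=3
All levels: A:0, B:1, C:3, D:2
max level = 3

Answer: 3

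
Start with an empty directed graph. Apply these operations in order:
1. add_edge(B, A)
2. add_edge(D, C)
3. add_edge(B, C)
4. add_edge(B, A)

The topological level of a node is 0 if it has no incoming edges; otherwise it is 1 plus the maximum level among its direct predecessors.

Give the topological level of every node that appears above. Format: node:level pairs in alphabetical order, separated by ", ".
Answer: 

Answer: A:1, B:0, C:1, D:0

Derivation:
Op 1: add_edge(B, A). Edges now: 1
Op 2: add_edge(D, C). Edges now: 2
Op 3: add_edge(B, C). Edges now: 3
Op 4: add_edge(B, A) (duplicate, no change). Edges now: 3
Compute levels (Kahn BFS):
  sources (in-degree 0): B, D
  process B: level=0
    B->A: in-degree(A)=0, level(A)=1, enqueue
    B->C: in-degree(C)=1, level(C)>=1
  process D: level=0
    D->C: in-degree(C)=0, level(C)=1, enqueue
  process A: level=1
  process C: level=1
All levels: A:1, B:0, C:1, D:0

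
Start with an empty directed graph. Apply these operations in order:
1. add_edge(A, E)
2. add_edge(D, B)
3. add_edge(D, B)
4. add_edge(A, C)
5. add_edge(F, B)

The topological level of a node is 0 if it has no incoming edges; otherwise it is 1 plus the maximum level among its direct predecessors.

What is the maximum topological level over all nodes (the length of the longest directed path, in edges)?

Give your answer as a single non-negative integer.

Answer: 1

Derivation:
Op 1: add_edge(A, E). Edges now: 1
Op 2: add_edge(D, B). Edges now: 2
Op 3: add_edge(D, B) (duplicate, no change). Edges now: 2
Op 4: add_edge(A, C). Edges now: 3
Op 5: add_edge(F, B). Edges now: 4
Compute levels (Kahn BFS):
  sources (in-degree 0): A, D, F
  process A: level=0
    A->C: in-degree(C)=0, level(C)=1, enqueue
    A->E: in-degree(E)=0, level(E)=1, enqueue
  process D: level=0
    D->B: in-degree(B)=1, level(B)>=1
  process F: level=0
    F->B: in-degree(B)=0, level(B)=1, enqueue
  process C: level=1
  process E: level=1
  process B: level=1
All levels: A:0, B:1, C:1, D:0, E:1, F:0
max level = 1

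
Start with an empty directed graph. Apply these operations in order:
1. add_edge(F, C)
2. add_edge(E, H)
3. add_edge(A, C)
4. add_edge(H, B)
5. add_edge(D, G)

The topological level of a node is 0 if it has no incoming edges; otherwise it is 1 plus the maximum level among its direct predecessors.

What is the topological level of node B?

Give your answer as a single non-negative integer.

Answer: 2

Derivation:
Op 1: add_edge(F, C). Edges now: 1
Op 2: add_edge(E, H). Edges now: 2
Op 3: add_edge(A, C). Edges now: 3
Op 4: add_edge(H, B). Edges now: 4
Op 5: add_edge(D, G). Edges now: 5
Compute levels (Kahn BFS):
  sources (in-degree 0): A, D, E, F
  process A: level=0
    A->C: in-degree(C)=1, level(C)>=1
  process D: level=0
    D->G: in-degree(G)=0, level(G)=1, enqueue
  process E: level=0
    E->H: in-degree(H)=0, level(H)=1, enqueue
  process F: level=0
    F->C: in-degree(C)=0, level(C)=1, enqueue
  process G: level=1
  process H: level=1
    H->B: in-degree(B)=0, level(B)=2, enqueue
  process C: level=1
  process B: level=2
All levels: A:0, B:2, C:1, D:0, E:0, F:0, G:1, H:1
level(B) = 2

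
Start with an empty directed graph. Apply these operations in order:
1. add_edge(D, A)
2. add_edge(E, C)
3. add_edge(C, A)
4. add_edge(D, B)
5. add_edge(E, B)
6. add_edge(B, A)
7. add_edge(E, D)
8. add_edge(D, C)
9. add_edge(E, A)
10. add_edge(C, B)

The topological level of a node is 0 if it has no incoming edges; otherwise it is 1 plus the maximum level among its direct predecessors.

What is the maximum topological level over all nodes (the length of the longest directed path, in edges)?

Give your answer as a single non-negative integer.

Answer: 4

Derivation:
Op 1: add_edge(D, A). Edges now: 1
Op 2: add_edge(E, C). Edges now: 2
Op 3: add_edge(C, A). Edges now: 3
Op 4: add_edge(D, B). Edges now: 4
Op 5: add_edge(E, B). Edges now: 5
Op 6: add_edge(B, A). Edges now: 6
Op 7: add_edge(E, D). Edges now: 7
Op 8: add_edge(D, C). Edges now: 8
Op 9: add_edge(E, A). Edges now: 9
Op 10: add_edge(C, B). Edges now: 10
Compute levels (Kahn BFS):
  sources (in-degree 0): E
  process E: level=0
    E->A: in-degree(A)=3, level(A)>=1
    E->B: in-degree(B)=2, level(B)>=1
    E->C: in-degree(C)=1, level(C)>=1
    E->D: in-degree(D)=0, level(D)=1, enqueue
  process D: level=1
    D->A: in-degree(A)=2, level(A)>=2
    D->B: in-degree(B)=1, level(B)>=2
    D->C: in-degree(C)=0, level(C)=2, enqueue
  process C: level=2
    C->A: in-degree(A)=1, level(A)>=3
    C->B: in-degree(B)=0, level(B)=3, enqueue
  process B: level=3
    B->A: in-degree(A)=0, level(A)=4, enqueue
  process A: level=4
All levels: A:4, B:3, C:2, D:1, E:0
max level = 4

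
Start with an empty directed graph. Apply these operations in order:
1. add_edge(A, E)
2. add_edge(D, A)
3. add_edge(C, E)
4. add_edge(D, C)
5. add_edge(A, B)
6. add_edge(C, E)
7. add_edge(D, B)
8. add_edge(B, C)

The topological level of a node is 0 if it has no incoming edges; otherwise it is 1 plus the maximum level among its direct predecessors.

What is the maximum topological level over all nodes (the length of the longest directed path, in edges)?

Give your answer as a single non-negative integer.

Op 1: add_edge(A, E). Edges now: 1
Op 2: add_edge(D, A). Edges now: 2
Op 3: add_edge(C, E). Edges now: 3
Op 4: add_edge(D, C). Edges now: 4
Op 5: add_edge(A, B). Edges now: 5
Op 6: add_edge(C, E) (duplicate, no change). Edges now: 5
Op 7: add_edge(D, B). Edges now: 6
Op 8: add_edge(B, C). Edges now: 7
Compute levels (Kahn BFS):
  sources (in-degree 0): D
  process D: level=0
    D->A: in-degree(A)=0, level(A)=1, enqueue
    D->B: in-degree(B)=1, level(B)>=1
    D->C: in-degree(C)=1, level(C)>=1
  process A: level=1
    A->B: in-degree(B)=0, level(B)=2, enqueue
    A->E: in-degree(E)=1, level(E)>=2
  process B: level=2
    B->C: in-degree(C)=0, level(C)=3, enqueue
  process C: level=3
    C->E: in-degree(E)=0, level(E)=4, enqueue
  process E: level=4
All levels: A:1, B:2, C:3, D:0, E:4
max level = 4

Answer: 4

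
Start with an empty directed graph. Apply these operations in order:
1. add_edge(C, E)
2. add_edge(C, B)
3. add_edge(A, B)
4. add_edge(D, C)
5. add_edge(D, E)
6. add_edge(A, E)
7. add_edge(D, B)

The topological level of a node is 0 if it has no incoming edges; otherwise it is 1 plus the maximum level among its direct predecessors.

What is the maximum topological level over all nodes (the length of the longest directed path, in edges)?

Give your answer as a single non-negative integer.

Answer: 2

Derivation:
Op 1: add_edge(C, E). Edges now: 1
Op 2: add_edge(C, B). Edges now: 2
Op 3: add_edge(A, B). Edges now: 3
Op 4: add_edge(D, C). Edges now: 4
Op 5: add_edge(D, E). Edges now: 5
Op 6: add_edge(A, E). Edges now: 6
Op 7: add_edge(D, B). Edges now: 7
Compute levels (Kahn BFS):
  sources (in-degree 0): A, D
  process A: level=0
    A->B: in-degree(B)=2, level(B)>=1
    A->E: in-degree(E)=2, level(E)>=1
  process D: level=0
    D->B: in-degree(B)=1, level(B)>=1
    D->C: in-degree(C)=0, level(C)=1, enqueue
    D->E: in-degree(E)=1, level(E)>=1
  process C: level=1
    C->B: in-degree(B)=0, level(B)=2, enqueue
    C->E: in-degree(E)=0, level(E)=2, enqueue
  process B: level=2
  process E: level=2
All levels: A:0, B:2, C:1, D:0, E:2
max level = 2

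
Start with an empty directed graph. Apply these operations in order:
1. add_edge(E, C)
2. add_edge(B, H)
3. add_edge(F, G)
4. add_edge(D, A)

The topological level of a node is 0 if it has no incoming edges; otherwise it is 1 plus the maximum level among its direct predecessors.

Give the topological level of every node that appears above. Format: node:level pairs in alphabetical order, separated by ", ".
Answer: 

Op 1: add_edge(E, C). Edges now: 1
Op 2: add_edge(B, H). Edges now: 2
Op 3: add_edge(F, G). Edges now: 3
Op 4: add_edge(D, A). Edges now: 4
Compute levels (Kahn BFS):
  sources (in-degree 0): B, D, E, F
  process B: level=0
    B->H: in-degree(H)=0, level(H)=1, enqueue
  process D: level=0
    D->A: in-degree(A)=0, level(A)=1, enqueue
  process E: level=0
    E->C: in-degree(C)=0, level(C)=1, enqueue
  process F: level=0
    F->G: in-degree(G)=0, level(G)=1, enqueue
  process H: level=1
  process A: level=1
  process C: level=1
  process G: level=1
All levels: A:1, B:0, C:1, D:0, E:0, F:0, G:1, H:1

Answer: A:1, B:0, C:1, D:0, E:0, F:0, G:1, H:1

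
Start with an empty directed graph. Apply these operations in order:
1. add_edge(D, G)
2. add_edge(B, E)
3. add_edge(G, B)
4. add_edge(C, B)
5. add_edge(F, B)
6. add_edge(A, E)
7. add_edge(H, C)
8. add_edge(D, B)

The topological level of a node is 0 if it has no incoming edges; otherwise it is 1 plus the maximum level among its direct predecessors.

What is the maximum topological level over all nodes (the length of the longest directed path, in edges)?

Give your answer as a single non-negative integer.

Answer: 3

Derivation:
Op 1: add_edge(D, G). Edges now: 1
Op 2: add_edge(B, E). Edges now: 2
Op 3: add_edge(G, B). Edges now: 3
Op 4: add_edge(C, B). Edges now: 4
Op 5: add_edge(F, B). Edges now: 5
Op 6: add_edge(A, E). Edges now: 6
Op 7: add_edge(H, C). Edges now: 7
Op 8: add_edge(D, B). Edges now: 8
Compute levels (Kahn BFS):
  sources (in-degree 0): A, D, F, H
  process A: level=0
    A->E: in-degree(E)=1, level(E)>=1
  process D: level=0
    D->B: in-degree(B)=3, level(B)>=1
    D->G: in-degree(G)=0, level(G)=1, enqueue
  process F: level=0
    F->B: in-degree(B)=2, level(B)>=1
  process H: level=0
    H->C: in-degree(C)=0, level(C)=1, enqueue
  process G: level=1
    G->B: in-degree(B)=1, level(B)>=2
  process C: level=1
    C->B: in-degree(B)=0, level(B)=2, enqueue
  process B: level=2
    B->E: in-degree(E)=0, level(E)=3, enqueue
  process E: level=3
All levels: A:0, B:2, C:1, D:0, E:3, F:0, G:1, H:0
max level = 3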